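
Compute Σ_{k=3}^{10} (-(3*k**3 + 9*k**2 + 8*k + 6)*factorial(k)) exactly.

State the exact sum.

The ratio is (3*k**4 + 21*k**3 + 53*k**2 + 61*k + 26)/(3*k**3 + 9*k**2 + 8*k + 6).
A = k + 1, B = 1, C = k**3 + 3*k**2 + 8*k/3 + 2.
Need (k + 1)·f(k+1) − (1)·f(k) = k**3 + 3*k**2 + 8*k/3 + 2.
d = 2 from the (1,0,3) case.
Coefficient equations give f(k) = (3*k**2 + 3*k - 4)/3.
Get s_k = R·t_k = -(3*k**2 + 3*k - 4)*factorial(k) with R(k) = B(k−1)f(k)/C(k) = (3*k**2 + 3*k - 4)/(3*k**3 + 9*k**2 + 8*k + 6).
Δs = -(3*k**3 + 9*k**2 + 8*k + 6)*factorial(k), as required.
Telescoping: Σ = s_(11) − s_(3) = -15647385600 − (-192) = -15647385408.

Σ = -15647385408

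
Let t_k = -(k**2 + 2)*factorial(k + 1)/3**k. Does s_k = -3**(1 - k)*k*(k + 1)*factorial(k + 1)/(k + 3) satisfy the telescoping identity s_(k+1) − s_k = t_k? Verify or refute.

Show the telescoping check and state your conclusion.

s_(k+1) = -(k + 1)*(k + 2)*factorial(k + 2)/(3**k*(k + 4))
s_(k+1) − s_k = -(k + 1)*(k**3 + 4*k**2 + 4*k + 12)*factorial(k + 1)/(3**k*(k + 3)*(k + 4))
(s_(k+1) − s_k) − t_k = 2*(k**3 + 3*k**2 - k + 6)*factorial(k + 1)/(3**k*(k + 3)*(k + 4))

Invalid: residual 2*(k**3 + 3*k**2 - k + 6)*factorial(k + 1)/(3**k*(k + 3)*(k + 4)) ≠ 0.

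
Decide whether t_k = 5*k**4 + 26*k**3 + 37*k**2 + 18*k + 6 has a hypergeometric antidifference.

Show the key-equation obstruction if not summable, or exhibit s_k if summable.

Ratio r(k) = (5*k**4 + 46*k**3 + 145*k**2 + 190*k + 92)/(5*k**4 + 26*k**3 + 37*k**2 + 18*k + 6).
A = 1, B = 1, C = k**4 + 26*k**3/5 + 37*k**2/5 + 18*k/5 + 6/5.
f must satisfy (1)·f(k+1) − (1)·f(k) = k**4 + 26*k**3/5 + 37*k**2/5 + 18*k/5 + 6/5.
deg f ≤ 5 (via 0,0,4).
Solving with deg f ≤ 5: f(k) = k*(k**4 + 4*k**3 + k**2 - 3*k + 3)/5.
Certificate R = B(k−1)f/C = k*(k**4 + 4*k**3 + k**2 - 3*k + 3)/(5*k**4 + 26*k**3 + 37*k**2 + 18*k + 6) gives s_k = k*(k**4 + 4*k**3 + k**2 - 3*k + 3).
Δs = 5*k**4 + 26*k**3 + 37*k**2 + 18*k + 6, as required.

Yes. s_k = k*(k**4 + 4*k**3 + k**2 - 3*k + 3).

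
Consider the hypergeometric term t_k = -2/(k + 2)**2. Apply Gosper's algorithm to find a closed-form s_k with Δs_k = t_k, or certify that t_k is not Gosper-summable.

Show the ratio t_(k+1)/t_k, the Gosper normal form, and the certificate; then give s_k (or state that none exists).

Ratio r(k) = (k + 2)**2/(k + 3)**2.
Normal form (A,B,C) = (k**2 + 4*k + 4, k**2 + 6*k + 9, 1).
Need (k**2 + 4*k + 4)·f(k+1) − (k**2 + 4*k + 4)·f(k) = 1.
From deg A=2, deg B=2, deg C=0: d=0.
f = c0 ⇒ A·f(k+1) − B(k−1)·f(k) − C = -1. The system {-1 = 0} is inconsistent; no antidifference.

no hypergeometric antidifference exists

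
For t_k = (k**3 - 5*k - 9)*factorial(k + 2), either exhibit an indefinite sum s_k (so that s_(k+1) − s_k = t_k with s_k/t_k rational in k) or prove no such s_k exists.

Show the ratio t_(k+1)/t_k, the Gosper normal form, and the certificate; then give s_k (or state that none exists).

s_k = k*(k - 4)*factorial(k + 2)

Step 1: r(k) = (k + 3)*(5*k - (k + 1)**3 + 14)/(-k**3 + 5*k + 9).
So A=k + 3 and B=1, with C=k**3 - 5*k - 9.
Key eq: (k + 3)·f(k+1) = (1)·f(k) + (k**3 - 5*k - 9).
Degrees (1,0,3) ⇒ d ≤ 2.
Solving with deg f ≤ 2: f(k) = k*(k - 4).
Then R = B(k−1)f/C = k*(k - 4)/(k**3 - 5*k - 9), so s_k = R(k)·t_k = k*(k - 4)*factorial(k + 2).
Δs = (k**3 - 5*k - 9)*factorial(k + 2), as required.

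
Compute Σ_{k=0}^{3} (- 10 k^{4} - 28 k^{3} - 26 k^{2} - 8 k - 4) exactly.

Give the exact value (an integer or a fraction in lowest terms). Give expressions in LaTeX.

Step 1: r(k) = (5*k**4 + 34*k**3 + 85*k**2 + 92*k + 38)/(5*k**4 + 14*k**3 + 13*k**2 + 4*k + 2).
Normal form (A,B,C) = (1, 1, k**4 + 14*k**3/5 + 13*k**2/5 + 4*k/5 + 2/5).
Solve (1)·f(k+1) − (1)·f(k) = k**4 + 14*k**3/5 + 13*k**2/5 + 4*k/5 + 2/5.
deg f ≤ 5 (via 0,0,4).
Coefficient equations give f(k) = k*(k**4 + k**3 - k**2 - k + 2)/5.
R(k) = B(k−1)·f(k)/C(k) = k*(k**4 + k**3 - k**2 - k + 2)/(5*k**4 + 14*k**3 + 13*k**2 + 4*k + 2); s_k = R·t_k = 2*k*(-k**4 - k**3 + k**2 + k - 2).
Check: Δs_k = -10*k**4 - 28*k**3 - 26*k**2 - 8*k - 4. ✓
Evaluate s at k=4 and k=0: -2416 and 0; difference -2416.

Σ = -2416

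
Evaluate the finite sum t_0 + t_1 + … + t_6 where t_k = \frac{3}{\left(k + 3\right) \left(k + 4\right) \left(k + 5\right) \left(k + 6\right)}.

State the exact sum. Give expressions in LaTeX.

Ratio r(k) = (k + 3)/(k + 7).
Gosper form: A/B · C(k+1)/C(k) with A=k + 3, B=k + 7, C=1.
f must satisfy (k + 3)·f(k+1) − (k + 6)·f(k) = 1.
deg f ≤ 3 (via 1,1,0).
Solve for f: f(k) = k*(k**2 + 12*k + 47)/180 (degree 3 ≤ 3).
Then R = B(k−1)f/C = k*(k + 6)*(k**2 + 12*k + 47)/180, so s_k = R(k)·t_k = k*(k**2 + 12*k + 47)/(60*(k + 3)*(k + 4)*(k + 5)).
s_(k+1) − s_k = 3/(k**4 + 18*k**3 + 119*k**2 + 342*k + 360) = t_k.
Evaluate s at k=7 and k=0: 7/440 and 0; difference 7/440.

Σ = 7/440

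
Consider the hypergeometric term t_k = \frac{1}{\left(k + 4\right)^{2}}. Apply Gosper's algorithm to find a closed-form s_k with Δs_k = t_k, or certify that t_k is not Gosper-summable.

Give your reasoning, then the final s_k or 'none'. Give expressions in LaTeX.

no hypergeometric antidifference exists

r(k) = (k + 4)**2/(k + 5)**2 after simplifying.
Gosper form: A/B · C(k+1)/C(k) with A=k**2 + 8*k + 16, B=k**2 + 10*k + 25, C=1.
Need (k**2 + 8*k + 16)·f(k+1) − (k**2 + 8*k + 16)·f(k) = 1.
From deg A=2, deg B=2, deg C=0: d=0.
f = c0 ⇒ A·f(k+1) − B(k−1)·f(k) − C = -1. The system {-1 = 0} is inconsistent; no antidifference.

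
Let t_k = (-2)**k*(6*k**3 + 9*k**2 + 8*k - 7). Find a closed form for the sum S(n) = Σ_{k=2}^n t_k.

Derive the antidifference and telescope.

S(n) = 4*(-2)**n*n**3 + 10*(-2)**n*n**2 + 8*(-2)**n*n - 4*(-2)**n + 36

Step 1: r(k) = 2*(-6*k**3 - 27*k**2 - 44*k - 16)/(6*k**3 + 9*k**2 + 8*k - 7).
Normal form (A,B,C) = (-2, 1, k**3 + 3*k**2/2 + 4*k/3 - 7/6).
f must satisfy (-2)·f(k+1) − (1)·f(k) = k**3 + 3*k**2/2 + 4*k/3 - 7/6.
deg f ≤ 3 (via 0,0,3).
Match coefficients ⇒ f(k) = -(2*k**3 - k**2 - 3)/6.
Certificate R = B(k−1)f/C = -(2*k**3 - k**2 - 3)/((2*k - 1)*(3*k**2 + 6*k + 7)) gives s_k = (-2)**k*(-2*k**3 + k**2 + 3).
Check: Δs_k = (-2)**k*(6*k**3 + 9*k**2 + 8*k - 7). ✓
Σ_(k=2)^n t_k = s_(n+1) − s_(2) = ((-2)**(n + 1)*(-2*n**3 - 5*n**2 - 4*n + 2)) − (-36), i.e. 4*(-2)**n*n**3 + 10*(-2)**n*n**2 + 8*(-2)**n*n - 4*(-2)**n + 36.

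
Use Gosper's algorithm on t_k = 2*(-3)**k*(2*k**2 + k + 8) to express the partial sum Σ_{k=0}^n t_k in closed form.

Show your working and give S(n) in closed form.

Compute t_(k+1)/t_k: get 3*(-2*k**2 - 5*k - 11)/(2*k**2 + k + 8).
Normal form (A,B,C) = (-3, 1, k**2 + k/2 + 4).
Key eq: (-3)·f(k+1) = (1)·f(k) + (k**2 + k/2 + 4).
Bound: deg f ≤ 2.
Coefficient equations give f(k) = -(k**2 - k + 4)/4.
Certificate R = B(k−1)f/C = -(k**2 - k + 4)/(2*(2*k**2 + k + 8)) gives s_k = (-3)**k*(-k**2 + k - 4).
Check: Δs_k = 2*(-3)**k*(2*k**2 + k + 8). ✓
Telescope: S(n) = s_(n+1) − s_(0) = 3*(-3)**n*(n**2 + n + 4) − (-4) = 3*(-3)**n*n**2 + 3*(-3)**n*n + 12*(-3)**n + 4.

S(n) = 3*(-3)**n*n**2 + 3*(-3)**n*n + 12*(-3)**n + 4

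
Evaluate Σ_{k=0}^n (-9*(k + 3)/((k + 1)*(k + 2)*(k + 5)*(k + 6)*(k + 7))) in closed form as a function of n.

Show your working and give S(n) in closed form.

S(n) = (-n**3 - 15*n**2 - 68*n - 54)/(10*(n**3 + 15*n**2 + 68*n + 84))

t_(k+1)/t_k = (k + 1)*(k + 4)*(k + 5)/((k + 3)**2*(k + 8)).
Normal form (A,B,C) = (k + 1, k + 8, k**3 + 10*k**2 + 33*k + 36).
Need (k + 1)·f(k+1) − (k + 7)·f(k) = k**3 + 10*k**2 + 33*k + 36.
Bound: deg f ≤ 6.
A polynomial solution: f(k) = k*(k + 2)*(k + 3)*(k + 4)*(k**2 + 12*k + 41)/90.
Get s_k = R·t_k = k*(-k**2 - 12*k - 41)/(10*(k**3 + 12*k**2 + 41*k + 30)) with R(k) = B(k−1)f(k)/C(k) = k*(k + 2)*(k + 7)*(k**2 + 12*k + 41)/(90*(k + 3)).
s_(k+1) − s_k = 9*(-k - 3)/(k**5 + 21*k**4 + 163*k**3 + 567*k**2 + 844*k + 420) = t_k.
Telescope: S(n) = s_(n+1) − s_(0) = (-n**3 - 15*n**2 - 68*n - 54)/(10*(n**3 + 15*n**2 + 68*n + 84)) − (0) = (-n**3 - 15*n**2 - 68*n - 54)/(10*(n**3 + 15*n**2 + 68*n + 84)).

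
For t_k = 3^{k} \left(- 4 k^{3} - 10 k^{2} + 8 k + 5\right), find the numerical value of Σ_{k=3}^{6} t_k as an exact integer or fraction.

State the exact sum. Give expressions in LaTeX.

The ratio is 3*(4*k**3 + 22*k**2 + 24*k + 1)/(4*k**3 + 10*k**2 - 8*k - 5).
So A=3 and B=1, with C=k**3 + 5*k**2/2 - 2*k - 5/4.
Solve (3)·f(k+1) − (1)·f(k) = k**3 + 5*k**2/2 - 2*k - 5/4.
d = 3 from the (0,0,3) case.
Solve for f: f(k) = (k - 2)*(2*k**2 - 1)/4 (degree 3 ≤ 3).
Certificate R = B(k−1)f/C = (k - 2)*(2*k**2 - 1)/(4*k**3 + 10*k**2 - 8*k - 5) gives s_k = 3**k*(-2*k**3 + 4*k**2 + k - 2).
Verify: 3**k*(-4*k**3 - 10*k**2 + 8*k + 5) matches t_k.
Σ_(k=3)^(6) t_k = s_(7) − s_(3) = -1060695 − (-459) = -1060236.

Σ = -1060236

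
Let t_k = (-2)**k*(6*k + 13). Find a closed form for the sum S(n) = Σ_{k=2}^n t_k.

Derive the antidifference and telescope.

t_(k+1)/t_k = 2*(-6*k - 19)/(6*k + 13).
Factor: A=-2; B=1; C=k + 13/6.
Solve (-2)·f(k+1) − (1)·f(k) = k + 13/6.
Degrees (0,0,1) ⇒ d ≤ 1.
A polynomial solution: f(k) = -(2*k + 3)/6.
Then R = B(k−1)f/C = -(2*k + 3)/(6*k + 13), so s_k = R(k)·t_k = (-2)**k*(-2*k - 3).
s_(k+1) − s_k = (-2)**k*(6*k + 13) = t_k.
Σ_(k=2)^n t_k = s_(n+1) − s_(2) = (2*(-2)**n*(2*n + 5)) − (-28), i.e. 4*(-2)**n*n + 10*(-2)**n + 28.

S(n) = 4*(-2)**n*n + 10*(-2)**n + 28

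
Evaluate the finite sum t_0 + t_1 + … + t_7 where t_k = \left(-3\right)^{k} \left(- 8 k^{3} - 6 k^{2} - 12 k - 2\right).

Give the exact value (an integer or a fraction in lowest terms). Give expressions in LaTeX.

Σ = 5609656

r(k) = 3*(-4*k**3 - 15*k**2 - 24*k - 14)/(4*k**3 + 3*k**2 + 6*k + 1) after simplifying.
Factor: A=-3; B=1; C=k**3 + 3*k**2/4 + 3*k/2 + 1/4.
f must satisfy (-3)·f(k+1) − (1)·f(k) = k**3 + 3*k**2/4 + 3*k/2 + 1/4.
From deg A=0, deg B=0, deg C=3: d=3.
Match coefficients ⇒ f(k) = -(2*k - 1)*(k**2 - k + 1)/8.
Then R = B(k−1)f/C = -(2*k - 1)*(k**2 - k + 1)/(2*(4*k**3 + 3*k**2 + 6*k + 1)), so s_k = R(k)·t_k = (-3)**k*(2*k**3 - 3*k**2 + 3*k - 1).
Verify: (-3)**k*(-8*k**3 - 6*k**2 - 12*k - 2) matches t_k.
Telescoping: Σ = s_(8) − s_(0) = 5609655 − (-1) = 5609656.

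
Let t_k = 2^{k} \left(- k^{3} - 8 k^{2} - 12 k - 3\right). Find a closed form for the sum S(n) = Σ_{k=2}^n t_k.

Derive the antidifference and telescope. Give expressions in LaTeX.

r(k) = 2*(k**3 + 11*k**2 + 31*k + 24)/(k**3 + 8*k**2 + 12*k + 3) after simplifying.
A = 2, B = 1, C = k**3 + 8*k**2 + 12*k + 3.
Solve (2)·f(k+1) − (1)·f(k) = k**3 + 8*k**2 + 12*k + 3.
Bound: deg f ≤ 3.
Solving with deg f ≤ 3: f(k) = k**3 + 2*k**2 - 2*k + 1.
Then R = B(k−1)f/C = (k**3 + 2*k**2 - 2*k + 1)/(k**3 + 8*k**2 + 12*k + 3), so s_k = R(k)·t_k = 2**k*(-k**3 - 2*k**2 + 2*k - 1).
Check: Δs_k = 2**k*(-k**3 - 8*k**2 - 12*k - 3). ✓
Evaluate: s_(n+1) = 2**(n + 1)*(-n**3 - 5*n**2 - 5*n - 2); subtract s_(2) = -52 ⇒ S(n) = -2*2**n*n**3 - 10*2**n*n**2 - 10*2**n*n - 4*2**n + 52.

S(n) = - 2 \cdot 2^{n} n^{3} - 10 \cdot 2^{n} n^{2} - 10 \cdot 2^{n} n - 4 \cdot 2^{n} + 52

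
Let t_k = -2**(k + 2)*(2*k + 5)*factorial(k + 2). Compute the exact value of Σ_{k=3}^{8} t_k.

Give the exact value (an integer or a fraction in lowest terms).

r(k) = 2*(k + 3)*(2*k + 7)/(2*k + 5) after simplifying.
Take A(k)=2*k + 6, B(k)=1, C(k)=k + 5/2.
Set up (2*k + 6)·f(k+1) − (1)·f(k) − (k + 5/2) = 0.
d = 0 from the (1,0,1) case.
Solve for f: f(k) = 1/2 (degree 0 ≤ 0).
Get s_k = R·t_k = -2**(k + 2)*factorial(k + 2) with R(k) = B(k−1)f(k)/C(k) = 1/(2*k + 5).
Check: Δs_k = -2**(k + 2)*(2*k + 5)*factorial(k + 2). ✓
Σ_(k=3)^(8) t_k = s_(9) − s_(3) = -81749606400 − (-3840) = -81749602560.

Σ = -81749602560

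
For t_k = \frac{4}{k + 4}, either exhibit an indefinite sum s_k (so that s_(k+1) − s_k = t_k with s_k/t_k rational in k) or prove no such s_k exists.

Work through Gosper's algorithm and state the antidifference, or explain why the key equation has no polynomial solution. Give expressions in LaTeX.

Step 1: r(k) = (k + 4)/(k + 5).
A = k + 4, B = k + 5, C = 1.
f must satisfy (k + 4)·f(k+1) − (k + 4)·f(k) = 1.
From deg A=1, deg B=1, deg C=0: d=0.
f = c0 ⇒ A·f(k+1) − B(k−1)·f(k) − C = -1. The system {-1 = 0} is inconsistent; no antidifference.

none (Gosper's algorithm certifies no s_k)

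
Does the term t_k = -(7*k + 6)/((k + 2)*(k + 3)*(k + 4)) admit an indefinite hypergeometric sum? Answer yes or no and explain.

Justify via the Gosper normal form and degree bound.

Yes. s_k = k*(-5*k - 4)/(3*(k + 2)*(k + 3)).

Ratio r(k) = (k + 2)*(7*k + 13)/((k + 5)*(7*k + 6)).
Factor: A=k + 2; B=k + 5; C=k + 6/7.
Need (k + 2)·f(k+1) − (k + 4)·f(k) = k + 6/7.
Bound: deg f ≤ 2.
Coefficient equations give f(k) = k*(5*k + 4)/21.
Get s_k = R·t_k = k*(-5*k - 4)/(3*(k + 2)*(k + 3)) with R(k) = B(k−1)f(k)/C(k) = k*(k + 4)*(5*k + 4)/(3*(7*k + 6)).
s_(k+1) − s_k = (-7*k - 6)/(k**3 + 9*k**2 + 26*k + 24) = t_k.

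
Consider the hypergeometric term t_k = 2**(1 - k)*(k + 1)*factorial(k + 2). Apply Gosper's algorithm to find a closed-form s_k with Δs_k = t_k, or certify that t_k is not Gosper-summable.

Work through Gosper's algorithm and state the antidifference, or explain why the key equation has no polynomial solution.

s_k = 2**(2 - k)*factorial(k + 2)

Compute t_(k+1)/t_k: get (k + 2)*(k + 3)/(2*(k + 1)).
Factor: A=k/2 + 3/2; B=1; C=k + 1.
Solve (k/2 + 3/2)·f(k+1) − (1)·f(k) = k + 1.
deg f ≤ 0 (via 1,0,1).
A polynomial solution: f(k) = 2.
R(k) = B(k−1)·f(k)/C(k) = 2/(k + 1); s_k = R·t_k = 2**(2 - k)*factorial(k + 2).
s_(k+1) − s_k = 2**(1 - k)*(k + 1)*factorial(k + 2) = t_k.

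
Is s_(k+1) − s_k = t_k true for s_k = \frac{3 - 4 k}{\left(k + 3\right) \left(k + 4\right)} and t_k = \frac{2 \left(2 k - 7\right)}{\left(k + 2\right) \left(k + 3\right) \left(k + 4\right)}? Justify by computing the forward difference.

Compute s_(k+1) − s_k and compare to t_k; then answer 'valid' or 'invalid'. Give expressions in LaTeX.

Invalid: residual \frac{2 \left(17 - 8 k\right)}{k^{4} + 14 k^{3} + 71 k^{2} + 154 k + 120} ≠ 0.

s_(k+1) = (-4*k - 1)/((k + 4)*(k + 5))
s_(k+1) − s_k = 2*(2*k - 9)/(k**3 + 12*k**2 + 47*k + 60)
(s_(k+1) − s_k) − t_k = 2*(17 - 8*k)/(k**4 + 14*k**3 + 71*k**2 + 154*k + 120)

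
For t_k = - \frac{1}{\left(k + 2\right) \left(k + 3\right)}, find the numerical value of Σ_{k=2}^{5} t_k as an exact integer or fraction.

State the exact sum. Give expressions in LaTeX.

Step 1: r(k) = (k + 2)/(k + 4).
Normal form (A,B,C) = (k + 2, k + 4, 1).
f must satisfy (k + 2)·f(k+1) − (k + 3)·f(k) = 1.
d = 1 from the (1,1,0) case.
Solving with deg f ≤ 1: f(k) = k/2.
Get s_k = R·t_k = -k/(2*k + 4) with R(k) = B(k−1)f(k)/C(k) = k*(k + 3)/2.
Verify: -1/(k**2 + 5*k + 6) matches t_k.
Σ_(k=2)^(5) t_k = s_(6) − s_(2) = -3/8 − (-1/4) = -1/8.

Σ = -1/8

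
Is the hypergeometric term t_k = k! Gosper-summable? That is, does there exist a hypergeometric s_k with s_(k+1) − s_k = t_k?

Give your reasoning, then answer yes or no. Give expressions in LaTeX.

No — key equation has no polynomial f.

Ratio r(k) = k + 1.
Normal form (A,B,C) = (k + 1, 1, 1).
Key eq: (k + 1)·f(k+1) = (1)·f(k) + (1).
From deg A=1, deg B=0, deg C=0: d=-1.
deg f ≤ -1 is impossible — no certificate.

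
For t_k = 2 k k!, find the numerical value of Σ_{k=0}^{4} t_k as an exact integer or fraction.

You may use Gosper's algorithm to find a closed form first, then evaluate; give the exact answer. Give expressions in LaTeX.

Σ = 238

t_(k+1)/t_k = (k + 1)**2/k.
Factor: A=k + 1; B=1; C=k.
f must satisfy (k + 1)·f(k+1) − (1)·f(k) = k.
d = 0 from the (1,0,1) case.
Match coefficients ⇒ f(k) = 1.
R(k) = B(k−1)·f(k)/C(k) = 1/k; s_k = R·t_k = 2*factorial(k).
Verify: 2*k*factorial(k) matches t_k.
Σ_(k=0)^(4) t_k = s_(5) − s_(0) = 240 − (2) = 238.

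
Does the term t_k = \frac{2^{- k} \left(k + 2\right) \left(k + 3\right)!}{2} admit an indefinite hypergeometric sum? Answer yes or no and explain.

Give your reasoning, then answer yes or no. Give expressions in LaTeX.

Yes. s_k = 2^{- k} \left(k + 3\right)!.

t_(k+1)/t_k = (k + 3)*(k + 4)/(2*(k + 2)).
So A=k/2 + 2 and B=1, with C=k + 2.
f must satisfy (k/2 + 2)·f(k+1) − (1)·f(k) = k + 2.
From deg A=1, deg B=0, deg C=1: d=0.
Match coefficients ⇒ f(k) = 2.
Certificate R = B(k−1)f/C = 2/(k + 2) gives s_k = factorial(k + 3)/2**k.
s_(k+1) − s_k = (k + 2)*factorial(k + 3)/(2*2**k) = t_k.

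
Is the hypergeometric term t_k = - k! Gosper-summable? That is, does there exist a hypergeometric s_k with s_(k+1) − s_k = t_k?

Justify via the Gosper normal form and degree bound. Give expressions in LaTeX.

r(k) = k + 1 after simplifying.
A = k + 1, B = 1, C = 1.
Set up (k + 1)·f(k+1) − (1)·f(k) − (1) = 0.
Degrees (1,0,0) ⇒ d ≤ -1.
deg f ≤ -1 is impossible — no certificate.

No — t_k has no hypergeometric antidifference.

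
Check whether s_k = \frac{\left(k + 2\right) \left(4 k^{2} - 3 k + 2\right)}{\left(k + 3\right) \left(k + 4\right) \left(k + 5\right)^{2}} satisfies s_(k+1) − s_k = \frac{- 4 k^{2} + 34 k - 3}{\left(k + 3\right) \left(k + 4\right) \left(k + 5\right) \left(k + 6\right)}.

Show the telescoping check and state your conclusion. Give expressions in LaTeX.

s_(k+1) = -(k + 3)*(3*k - 4*(k + 1)**2 + 1)/((k + 4)*(k + 5)*(k + 6)**2)
s_(k+1) − s_k = (-4*k**4 + 14*k**3 + 272*k**2 + 438*k - 9)/(k**6 + 29*k**5 + 347*k**4 + 2191*k**3 + 7692*k**2 + 14220*k + 10800)
(s_(k+1) − s_k) − t_k = 3*(8*k**3 + 7*k**2 - 183*k + 27)/(k**6 + 29*k**5 + 347*k**4 + 2191*k**3 + 7692*k**2 + 14220*k + 10800)

Invalid: residual \frac{3 \left(8 k^{3} + 7 k^{2} - 183 k + 27\right)}{k^{6} + 29 k^{5} + 347 k^{4} + 2191 k^{3} + 7692 k^{2} + 14220 k + 10800} ≠ 0.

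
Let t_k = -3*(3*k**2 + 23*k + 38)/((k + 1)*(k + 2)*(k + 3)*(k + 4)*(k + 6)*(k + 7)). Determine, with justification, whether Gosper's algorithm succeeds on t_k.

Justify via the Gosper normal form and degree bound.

t_(k+1)/t_k = (k + 1)*(k + 6)*(23*k + 3*(k + 1)**2 + 61)/((k + 5)*(k + 8)*(3*k**2 + 23*k + 38)).
So A=k + 1 and B=k + 8, with C=k**3 + 38*k**2/3 + 51*k + 190/3.
Need (k + 1)·f(k+1) − (k + 7)·f(k) = k**3 + 38*k**2/3 + 51*k + 190/3.
From deg A=1, deg B=1, deg C=3: d=6.
Match coefficients ⇒ f(k) = k*(k + 2)*(k + 4)*(k + 5)*(k**2 + 10*k + 27)/54.
Get s_k = R·t_k = k*(-k**2 - 10*k - 27)/(6*(k**3 + 10*k**2 + 27*k + 18)) with R(k) = B(k−1)f(k)/C(k) = k*(k + 2)*(k + 4)*(k + 7)*(k**2 + 10*k + 27)/(18*(3*k**2 + 23*k + 38)).
s_(k+1) − s_k = 3*(-3*k**2 - 23*k - 38)/(k**6 + 23*k**5 + 207*k**4 + 925*k**3 + 2144*k**2 + 2412*k + 1008) = t_k.

Yes. s_k = k*(-k**2 - 10*k - 27)/(6*(k**3 + 10*k**2 + 27*k + 18)).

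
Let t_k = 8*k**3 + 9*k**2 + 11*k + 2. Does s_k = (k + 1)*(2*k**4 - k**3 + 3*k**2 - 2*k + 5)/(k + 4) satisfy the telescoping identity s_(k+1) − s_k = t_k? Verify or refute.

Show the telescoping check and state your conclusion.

Invalid: residual 3*(-6*k**4 - 42*k**3 - 44*k**2 - 48*k - 3)/(k**2 + 9*k + 20) ≠ 0.

s_(k+1) = (2*k**5 + 11*k**4 + 26*k**3 + 33*k**2 + 25*k + 14)/(k + 5)
s_(k+1) − s_k = (8*k**5 + 63*k**4 + 126*k**3 + 149*k**2 + 94*k + 31)/(k**2 + 9*k + 20)
(s_(k+1) − s_k) − t_k = 3*(-6*k**4 - 42*k**3 - 44*k**2 - 48*k - 3)/(k**2 + 9*k + 20)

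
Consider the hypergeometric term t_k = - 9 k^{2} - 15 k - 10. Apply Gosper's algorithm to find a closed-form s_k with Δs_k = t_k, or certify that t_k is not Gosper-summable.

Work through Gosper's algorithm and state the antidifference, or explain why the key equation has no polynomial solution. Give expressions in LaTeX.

s_k = k \left(- 3 k^{2} - 3 k - 4\right)

Ratio r(k) = (9*k**2 + 33*k + 34)/(9*k**2 + 15*k + 10).
So A=1 and B=1, with C=k**2 + 5*k/3 + 10/9.
Solve (1)·f(k+1) − (1)·f(k) = k**2 + 5*k/3 + 10/9.
Bound: deg f ≤ 3.
Solve for f: f(k) = k*(3*k**2 + 3*k + 4)/9 (degree 3 ≤ 3).
Then R = B(k−1)f/C = k*(3*k**2 + 3*k + 4)/(9*k**2 + 15*k + 10), so s_k = R(k)·t_k = k*(-3*k**2 - 3*k - 4).
Δs = -9*k**2 - 15*k - 10, as required.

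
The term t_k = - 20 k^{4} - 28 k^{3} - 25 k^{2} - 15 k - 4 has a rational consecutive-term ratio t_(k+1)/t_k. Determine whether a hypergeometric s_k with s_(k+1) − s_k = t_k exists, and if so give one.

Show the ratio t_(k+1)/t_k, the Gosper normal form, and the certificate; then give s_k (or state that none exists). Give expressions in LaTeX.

Compute t_(k+1)/t_k: get (20*k**4 + 108*k**3 + 229*k**2 + 229*k + 92)/(20*k**4 + 28*k**3 + 25*k**2 + 15*k + 4).
Take A(k)=1, B(k)=1, C(k)=k**4 + 7*k**3/5 + 5*k**2/4 + 3*k/4 + 1/5.
f must satisfy (1)·f(k+1) − (1)·f(k) = k**4 + 7*k**3/5 + 5*k**2/4 + 3*k/4 + 1/5.
Degrees (0,0,4) ⇒ d ≤ 5.
A polynomial solution: f(k) = k**2*(4*k**3 - 3*k**2 + k + 2)/20.
Certificate R = B(k−1)f/C = k**2*(4*k**3 - 3*k**2 + k + 2)/(20*k**4 + 28*k**3 + 25*k**2 + 15*k + 4) gives s_k = k**2*(-4*k**3 + 3*k**2 - k - 2).
Verify: -20*k**4 - 28*k**3 - 25*k**2 - 15*k - 4 matches t_k.

s_k = k^{2} \left(- 4 k^{3} + 3 k^{2} - k - 2\right)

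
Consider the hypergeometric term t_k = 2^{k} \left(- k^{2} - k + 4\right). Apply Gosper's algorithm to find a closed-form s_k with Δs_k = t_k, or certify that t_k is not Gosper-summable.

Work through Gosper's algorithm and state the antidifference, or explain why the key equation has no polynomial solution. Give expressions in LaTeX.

Step 1: r(k) = 2*(k**2 + 3*k - 2)/(k**2 + k - 4).
Normal form (A,B,C) = (2, 1, k**2 + k - 4).
Key eq: (2)·f(k+1) = (1)·f(k) + (k**2 + k - 4).
deg f ≤ 2 (via 0,0,2).
Match coefficients ⇒ f(k) = k*(k - 3).
Get s_k = R·t_k = 2**k*k*(3 - k) with R(k) = B(k−1)f(k)/C(k) = k*(k - 3)/(k**2 + k - 4).
Verify: 2**k*(-k**2 - k + 4) matches t_k.

s_k = 2^{k} k \left(3 - k\right)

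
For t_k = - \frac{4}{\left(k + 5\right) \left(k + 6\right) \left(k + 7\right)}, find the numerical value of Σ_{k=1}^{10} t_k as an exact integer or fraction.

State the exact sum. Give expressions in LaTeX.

Step 1: r(k) = (k + 5)/(k + 8).
Factor: A=k + 5; B=k + 8; C=1.
Set up (k + 5)·f(k+1) − (k + 7)·f(k) − (1) = 0.
d = 2 from the (1,1,0) case.
Coefficient equations give f(k) = k*(k + 11)/60.
Then R = B(k−1)f/C = k*(k + 7)*(k + 11)/60, so s_k = R(k)·t_k = k*(-k - 11)/(15*(k + 5)*(k + 6)).
Δs = -4/(k**3 + 18*k**2 + 107*k + 210), as required.
Evaluate s at k=11 and k=1: -121/2040 and -2/105; difference -115/2856.

Σ = -115/2856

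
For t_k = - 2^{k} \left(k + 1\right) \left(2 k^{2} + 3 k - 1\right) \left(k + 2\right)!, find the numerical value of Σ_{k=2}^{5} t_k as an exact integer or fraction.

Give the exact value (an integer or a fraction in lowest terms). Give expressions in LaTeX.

Σ = -64511904

Ratio r(k) = 2*(k + 2)*(k + 3)*(3*k + 2*(k + 1)**2 + 2)/((k + 1)*(2*k**2 + 3*k - 1)).
Normal form (A,B,C) = (2*k + 6, 1, k**3 + 5*k**2/2 + k - 1/2).
Solve (2*k + 6)·f(k+1) − (1)·f(k) = k**3 + 5*k**2/2 + k - 1/2.
d = 2 from the (1,0,3) case.
Coefficient equations give f(k) = (k - 1)**2/2.
Certificate R = B(k−1)f/C = (k - 1)**2/((k + 1)*(2*k**2 + 3*k - 1)) gives s_k = -2**k*(k - 1)**2*factorial(k + 2).
Δs = -2**k*(k + 1)*(2*k**2 + 3*k - 1)*factorial(k + 2), as required.
Σ_(k=2)^(5) t_k = s_(6) − s_(2) = -64512000 − (-96) = -64511904.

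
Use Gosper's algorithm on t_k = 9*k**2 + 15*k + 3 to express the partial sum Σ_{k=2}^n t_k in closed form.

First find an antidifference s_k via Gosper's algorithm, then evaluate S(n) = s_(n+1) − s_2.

S(n) = 3*n**3 + 12*n**2 + 12*n - 27

The ratio is (3*k**2 + 11*k + 9)/(3*k**2 + 5*k + 1).
So A=1 and B=1, with C=k**2 + 5*k/3 + 1/3.
f must satisfy (1)·f(k+1) − (1)·f(k) = k**2 + 5*k/3 + 1/3.
From deg A=0, deg B=0, deg C=2: d=3.
Solve for f: f(k) = k*(k**2 + k - 1)/3 (degree 3 ≤ 3).
Then R = B(k−1)f/C = k*(k**2 + k - 1)/(3*k**2 + 5*k + 1), so s_k = R(k)·t_k = 3*k*(k**2 + k - 1).
Verify: 9*k**2 + 15*k + 3 matches t_k.
Evaluate: s_(n+1) = 3*n**3 + 12*n**2 + 12*n + 3; subtract s_(2) = 30 ⇒ S(n) = 3*n**3 + 12*n**2 + 12*n - 27.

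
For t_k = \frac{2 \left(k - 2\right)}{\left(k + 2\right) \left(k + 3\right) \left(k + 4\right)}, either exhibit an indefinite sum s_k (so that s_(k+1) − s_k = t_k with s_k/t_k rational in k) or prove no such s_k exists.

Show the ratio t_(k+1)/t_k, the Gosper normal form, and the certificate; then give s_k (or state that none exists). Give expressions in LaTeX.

s_k = - \frac{2 k}{\left(k + 2\right) \left(k + 3\right)}

r(k) = (k - 1)*(k + 2)/((k - 2)*(k + 5)) after simplifying.
Factor: A=k + 2; B=k + 5; C=k - 2.
f must satisfy (k + 2)·f(k+1) − (k + 4)·f(k) = k - 2.
Bound: deg f ≤ 2.
Match coefficients ⇒ f(k) = -k.
So s_k = (B(k−1)f/C)·t_k = (-k*(k + 4)/(k - 2))·t_k = -2*k/((k + 2)*(k + 3)).
Verify: 2*(k - 2)/(k**3 + 9*k**2 + 26*k + 24) matches t_k.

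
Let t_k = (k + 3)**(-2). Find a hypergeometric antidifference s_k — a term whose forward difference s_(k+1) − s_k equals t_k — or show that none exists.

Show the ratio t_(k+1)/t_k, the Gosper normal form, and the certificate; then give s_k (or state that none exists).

Ratio r(k) = (k + 3)**2/(k + 4)**2.
A = k**2 + 6*k + 9, B = k**2 + 8*k + 16, C = 1.
f must satisfy (k**2 + 6*k + 9)·f(k+1) − (k**2 + 6*k + 9)·f(k) = 1.
deg f ≤ 0 (via 2,2,0).
f = c0 ⇒ A·f(k+1) − B(k−1)·f(k) − C = -1. The system {-1 = 0} is inconsistent; no antidifference.

no hypergeometric antidifference exists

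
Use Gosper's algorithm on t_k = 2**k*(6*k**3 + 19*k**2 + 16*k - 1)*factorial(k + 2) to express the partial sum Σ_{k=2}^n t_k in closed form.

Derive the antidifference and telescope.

S(n) = 6*2**n*n**2*factorial(n + 3) + 4*2**n*n*factorial(n + 3) - 480

r(k) = 2*(6*k**4 + 55*k**3 + 183*k**2 + 256*k + 120)/(6*k**3 + 19*k**2 + 16*k - 1) after simplifying.
So A=2*k + 6 and B=1, with C=k**3 + 19*k**2/6 + 8*k/3 - 1/6.
f must satisfy (2*k + 6)·f(k+1) − (1)·f(k) = k**3 + 19*k**2/6 + 8*k/3 - 1/6.
From deg A=1, deg B=0, deg C=3: d=2.
Solving with deg f ≤ 2: f(k) = (k - 1)*(3*k - 1)/6.
Then R = B(k−1)f/C = (k - 1)*(3*k - 1)/(6*k**3 + 19*k**2 + 16*k - 1), so s_k = R(k)·t_k = 2**k*(k - 1)*(3*k - 1)*factorial(k + 2).
Verify: 2**k*(6*k**3 + 19*k**2 + 16*k - 1)*factorial(k + 2) matches t_k.
Evaluate: s_(n+1) = 2**(n + 1)*n*(3*n + 2)*factorial(n + 3); subtract s_(2) = 480 ⇒ S(n) = 6*2**n*n**2*factorial(n + 3) + 4*2**n*n*factorial(n + 3) - 480.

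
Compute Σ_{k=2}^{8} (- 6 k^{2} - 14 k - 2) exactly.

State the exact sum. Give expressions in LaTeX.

Compute t_(k+1)/t_k: get (3*k**2 + 13*k + 11)/(3*k**2 + 7*k + 1).
Factor: A=1; B=1; C=k**2 + 7*k/3 + 1/3.
Key eq: (1)·f(k+1) = (1)·f(k) + (k**2 + 7*k/3 + 1/3).
Degrees (0,0,2) ⇒ d ≤ 3.
Solving with deg f ≤ 3: f(k) = k*(k**2 + 2*k - 2)/3.
Get s_k = R·t_k = 2*k*(-k**2 - 2*k + 2) with R(k) = B(k−1)f(k)/C(k) = k*(k**2 + 2*k - 2)/(3*k**2 + 7*k + 1).
Verify: -6*k**2 - 14*k - 2 matches t_k.
Telescoping: Σ = s_(9) − s_(2) = -1746 − (-24) = -1722.

Σ = -1722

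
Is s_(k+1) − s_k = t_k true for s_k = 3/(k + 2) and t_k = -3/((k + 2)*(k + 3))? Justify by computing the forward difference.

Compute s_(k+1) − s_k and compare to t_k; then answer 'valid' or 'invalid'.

Valid — Δs_k = t_k.

s_(k+1) = 3/(k + 3)
s_(k+1) − s_k = -3/((k + 2)*(k + 3))
(s_(k+1) − s_k) − t_k = 0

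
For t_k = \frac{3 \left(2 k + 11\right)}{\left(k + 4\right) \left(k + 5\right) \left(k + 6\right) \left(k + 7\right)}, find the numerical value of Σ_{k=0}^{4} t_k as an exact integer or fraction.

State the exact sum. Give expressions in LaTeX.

Σ = 25/264

r(k) = (k + 4)*(2*k + 13)/((k + 8)*(2*k + 11)) after simplifying.
Normal form (A,B,C) = (k + 4, k + 8, k + 11/2).
f must satisfy (k + 4)·f(k+1) − (k + 7)·f(k) = k + 11/2.
d = 3 from the (1,1,1) case.
Coefficient equations give f(k) = k*(k + 5)*(k + 10)/48.
Then R = B(k−1)f/C = k*(k + 5)*(k + 7)*(k + 10)/(24*(2*k + 11)), so s_k = R(k)·t_k = k*(k + 10)/(8*(k**2 + 10*k + 24)).
s_(k+1) − s_k = 3*(2*k + 11)/(k**4 + 22*k**3 + 179*k**2 + 638*k + 840) = t_k.
Sum = s_(5) − s_(0); s_(5) = 25/264, s_(0) = 0 ⇒ 25/264.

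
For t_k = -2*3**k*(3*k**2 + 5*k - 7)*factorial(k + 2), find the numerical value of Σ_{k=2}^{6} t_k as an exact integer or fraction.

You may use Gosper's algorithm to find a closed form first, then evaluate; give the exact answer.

Σ = -7936185600

The ratio is 3*(3*k**3 + 20*k**2 + 34*k + 3)/(3*k**2 + 5*k - 7).
Factor: A=3*k + 9; B=1; C=k**2 + 5*k/3 - 7/3.
Key eq: (3*k + 9)·f(k+1) = (1)·f(k) + (k**2 + 5*k/3 - 7/3).
deg f ≤ 1 (via 1,0,2).
Match coefficients ⇒ f(k) = (k - 2)/3.
R(k) = B(k−1)·f(k)/C(k) = (k - 2)/(3*k**2 + 5*k - 7); s_k = R·t_k = -2*3**k*(k - 2)*factorial(k + 2).
Verify: -2*3**k*(3*k**2 + 5*k - 7)*factorial(k + 2) matches t_k.
Evaluate s at k=7 and k=2: -7936185600 and 0; difference -7936185600.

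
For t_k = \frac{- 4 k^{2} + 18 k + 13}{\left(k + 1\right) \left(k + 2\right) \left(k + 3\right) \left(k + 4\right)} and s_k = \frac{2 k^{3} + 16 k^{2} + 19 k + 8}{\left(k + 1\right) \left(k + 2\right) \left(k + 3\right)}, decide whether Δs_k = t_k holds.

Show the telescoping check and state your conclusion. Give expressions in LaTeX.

s_(k+1) = (19*k + 2*(k + 1)**3 + 16*(k + 1)**2 + 27)/((k + 2)*(k + 3)*(k + 4))
s_(k+1) − s_k = (-4*k**2 + 18*k + 13)/(k**4 + 10*k**3 + 35*k**2 + 50*k + 24)
(s_(k+1) − s_k) − t_k = 0

valid; difference matches t_k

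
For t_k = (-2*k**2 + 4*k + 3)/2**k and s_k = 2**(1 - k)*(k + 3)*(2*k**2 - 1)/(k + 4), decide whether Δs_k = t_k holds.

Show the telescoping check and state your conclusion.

Invalid: residual (2*k**3 + 8*k**2 - 19*k - 14)/(2**k*(k**2 + 9*k + 20)) ≠ 0.

s_(k+1) = (k + 4)*(2*(k + 1)**2 - 1)/(2**k*(k + 5))
s_(k+1) − s_k = (-2*k**4 - 12*k**3 + 7*k**2 + 88*k + 46)/(2**k*(k**2 + 9*k + 20))
(s_(k+1) − s_k) − t_k = (2*k**3 + 8*k**2 - 19*k - 14)/(2**k*(k**2 + 9*k + 20))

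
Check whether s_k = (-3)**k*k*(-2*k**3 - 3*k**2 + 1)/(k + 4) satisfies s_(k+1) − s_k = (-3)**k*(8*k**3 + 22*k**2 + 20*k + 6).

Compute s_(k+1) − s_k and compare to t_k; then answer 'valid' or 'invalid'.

Invalid: residual (-3)**(k + 1)*(8*k**4 + 56*k**3 + 109*k**2 + 85*k + 24)/(k**2 + 9*k + 20) ≠ 0.

s_(k+1) = 3*(-3)**k*(k + 1)*(2*(k + 1)**3 + 3*(k + 1)**2 - 1)/(k + 5)
s_(k+1) − s_k = (-3)**k*(8*k**5 + 70*k**4 + 210*k**3 + 299*k**2 + 199*k + 48)/(k**2 + 9*k + 20)
(s_(k+1) − s_k) − t_k = (-3)**(k + 1)*(8*k**4 + 56*k**3 + 109*k**2 + 85*k + 24)/(k**2 + 9*k + 20)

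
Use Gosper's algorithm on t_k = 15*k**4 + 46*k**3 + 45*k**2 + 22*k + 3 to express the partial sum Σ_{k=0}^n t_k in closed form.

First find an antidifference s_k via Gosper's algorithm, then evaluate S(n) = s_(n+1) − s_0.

Step 1: r(k) = (15*k**4 + 106*k**3 + 273*k**2 + 310*k + 131)/(15*k**4 + 46*k**3 + 45*k**2 + 22*k + 3).
Normal form (A,B,C) = (1, 1, k**4 + 46*k**3/15 + 3*k**2 + 22*k/15 + 1/5).
Key eq: (1)·f(k+1) = (1)·f(k) + (k**4 + 46*k**3/15 + 3*k**2 + 22*k/15 + 1/5).
Bound: deg f ≤ 5.
Coefficient equations give f(k) = k*(3*k**4 + 4*k**3 - 3*k**2 - 1)/15.
Then R = B(k−1)f/C = k*(3*k**4 + 4*k**3 - 3*k**2 - 1)/(15*k**4 + 46*k**3 + 45*k**2 + 22*k + 3), so s_k = R(k)·t_k = 3*k**5 + 4*k**4 - 3*k**3 - k.
Δs = 15*k**4 + 46*k**3 + 45*k**2 + 22*k + 3, as required.
s_(n+1) = 3*n**5 + 19*n**4 + 43*n**3 + 45*n**2 + 21*n + 3 and s_(0) = 0, so S(n) = 3*n**5 + 19*n**4 + 43*n**3 + 45*n**2 + 21*n + 3.

S(n) = 3*n**5 + 19*n**4 + 43*n**3 + 45*n**2 + 21*n + 3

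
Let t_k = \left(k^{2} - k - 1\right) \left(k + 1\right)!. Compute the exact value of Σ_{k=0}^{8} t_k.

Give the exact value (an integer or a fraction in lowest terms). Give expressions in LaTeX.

Ratio r(k) = (k + 2)*(k - (k + 1)**2 + 2)/(-k**2 + k + 1).
Take A(k)=k + 2, B(k)=1, C(k)=k**2 - k - 1.
Solve (k + 2)·f(k+1) − (1)·f(k) = k**2 - k - 1.
Degrees (1,0,2) ⇒ d ≤ 1.
Coefficient equations give f(k) = k - 3.
Then R = B(k−1)f/C = (k - 3)/(k**2 - k - 1), so s_k = R(k)·t_k = (k - 3)*factorial(k + 1).
Verify: (k**2 - k - 1)*factorial(k + 1) matches t_k.
Σ_(k=0)^(8) t_k = s_(9) − s_(0) = 21772800 − (-3) = 21772803.

Σ = 21772803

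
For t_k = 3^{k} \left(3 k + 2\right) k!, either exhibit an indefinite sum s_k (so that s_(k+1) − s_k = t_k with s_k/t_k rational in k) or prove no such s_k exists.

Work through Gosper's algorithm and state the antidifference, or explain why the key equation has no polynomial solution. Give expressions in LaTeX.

Ratio r(k) = 3*(k + 1)*(3*k + 5)/(3*k + 2).
Normal form (A,B,C) = (3*k + 3, 1, k + 2/3).
Need (3*k + 3)·f(k+1) − (1)·f(k) = k + 2/3.
deg f ≤ 0 (via 1,0,1).
Solving with deg f ≤ 0: f(k) = 1/3.
Get s_k = R·t_k = 3**k*factorial(k) with R(k) = B(k−1)f(k)/C(k) = 1/(3*k + 2).
Verify: 3**k*(3*k + 2)*factorial(k) matches t_k.

s_k = 3^{k} k!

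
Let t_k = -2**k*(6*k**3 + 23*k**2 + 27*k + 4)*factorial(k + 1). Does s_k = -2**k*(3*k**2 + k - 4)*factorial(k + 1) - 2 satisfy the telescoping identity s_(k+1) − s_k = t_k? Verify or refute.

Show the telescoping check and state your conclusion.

Valid: the claim telescopes to t_k.

s_(k+1) = -2**(k + 1)*(k + 3*(k + 1)**2 - 3)*factorial(k + 2) - 2
s_(k+1) − s_k = -2**k*(6*k**3 + 23*k**2 + 27*k + 4)*factorial(k + 1)
(s_(k+1) − s_k) − t_k = 0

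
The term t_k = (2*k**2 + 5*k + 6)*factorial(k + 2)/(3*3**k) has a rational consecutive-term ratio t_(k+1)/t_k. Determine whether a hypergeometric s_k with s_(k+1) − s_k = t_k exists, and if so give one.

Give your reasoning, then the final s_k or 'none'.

s_k = (2*k + 3)*factorial(k + 2)/3**k

t_(k+1)/t_k = (k + 3)*(5*k + 2*(k + 1)**2 + 11)/(3*(2*k**2 + 5*k + 6)).
A = k/3 + 1, B = 1, C = k**2 + 5*k/2 + 3.
Key eq: (k/3 + 1)·f(k+1) = (1)·f(k) + (k**2 + 5*k/2 + 3).
deg f ≤ 1 (via 1,0,2).
Solving with deg f ≤ 1: f(k) = 3*(2*k + 3)/2.
So s_k = (B(k−1)f/C)·t_k = (3*(2*k + 3)/(2*k**2 + 5*k + 6))·t_k = (2*k + 3)*factorial(k + 2)/3**k.
Check: Δs_k = (2*k**2 + 5*k + 6)*factorial(k + 2)/(3*3**k). ✓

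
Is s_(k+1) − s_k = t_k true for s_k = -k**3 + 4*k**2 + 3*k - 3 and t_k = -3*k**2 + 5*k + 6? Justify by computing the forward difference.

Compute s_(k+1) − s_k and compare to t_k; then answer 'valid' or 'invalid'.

s_(k+1) = -k**3 + k**2 + 8*k + 3
s_(k+1) − s_k = -3*k**2 + 5*k + 6
(s_(k+1) − s_k) − t_k = 0

Valid: the claim telescopes to t_k.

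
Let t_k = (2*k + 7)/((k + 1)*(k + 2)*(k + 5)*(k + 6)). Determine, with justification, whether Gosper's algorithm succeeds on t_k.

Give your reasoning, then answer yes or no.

Ratio r(k) = (k + 1)*(k + 5)*(2*k + 9)/((k + 3)*(k + 7)*(2*k + 7)).
Factor: A=k + 1; B=k + 7; C=k**3 + 21*k**2/2 + 73*k/2 + 42.
Need (k + 1)·f(k+1) − (k + 6)·f(k) = k**3 + 21*k**2/2 + 73*k/2 + 42.
Degrees (1,1,3) ⇒ d ≤ 5.
Solving with deg f ≤ 5: f(k) = k*(k + 2)*(k + 3)*(k + 4)*(k + 6)/10.
Get s_k = R·t_k = k*(k + 6)/(5*(k**2 + 6*k + 5)) with R(k) = B(k−1)f(k)/C(k) = k*(k + 2)*(k + 6)**2/(5*(2*k + 7)).
Δs = (2*k + 7)/(k**4 + 14*k**3 + 65*k**2 + 112*k + 60), as required.

Yes. s_k = k*(k + 6)/(5*(k**2 + 6*k + 5)).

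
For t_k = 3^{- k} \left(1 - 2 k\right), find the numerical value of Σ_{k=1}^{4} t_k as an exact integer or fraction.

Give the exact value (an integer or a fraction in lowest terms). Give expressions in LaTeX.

Σ = -76/81

Step 1: r(k) = (2*k + 1)/(3*(2*k - 1)).
Gosper form: A/B · C(k+1)/C(k) with A=1/3, B=1, C=k - 1/2.
f must satisfy (1/3)·f(k+1) − (1)·f(k) = k - 1/2.
deg f ≤ 1 (via 0,0,1).
Solving with deg f ≤ 1: f(k) = -3*k/2.
Get s_k = R·t_k = 3**(1 - k)*k with R(k) = B(k−1)f(k)/C(k) = -3*k/(2*k - 1).
s_(k+1) − s_k = (1 - 2*k)/3**k = t_k.
Sum = s_(5) − s_(1); s_(5) = 5/81, s_(1) = 1 ⇒ -76/81.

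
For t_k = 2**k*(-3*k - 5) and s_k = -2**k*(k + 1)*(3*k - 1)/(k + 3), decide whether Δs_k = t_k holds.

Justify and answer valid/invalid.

s_(k+1) = -2**(k + 1)*(k + 2)*(3*k + 2)/(k + 4)
s_(k+1) − s_k = 2**k*(-3*k**3 - 20*k**2 - 49*k - 28)/(k**2 + 7*k + 12)
(s_(k+1) − s_k) − t_k = 2**(k + 1)*(3*k**2 + 11*k + 16)/(k**2 + 7*k + 12)

Invalid: residual 2**(k + 1)*(3*k**2 + 11*k + 16)/(k**2 + 7*k + 12) ≠ 0.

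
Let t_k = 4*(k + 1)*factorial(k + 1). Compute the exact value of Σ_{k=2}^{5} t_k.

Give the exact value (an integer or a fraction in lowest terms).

Σ = 20136

Compute t_(k+1)/t_k: get (k + 2)**2/(k + 1).
So A=k + 2 and B=1, with C=k + 1.
Set up (k + 2)·f(k+1) − (1)·f(k) − (k + 1) = 0.
d = 0 from the (1,0,1) case.
Solving with deg f ≤ 0: f(k) = 1.
So s_k = (B(k−1)f/C)·t_k = (1/(k + 1))·t_k = 4*factorial(k + 1).
s_(k+1) − s_k = 4*(k + 1)*factorial(k + 1) = t_k.
Sum = s_(6) − s_(2); s_(6) = 20160, s_(2) = 24 ⇒ 20136.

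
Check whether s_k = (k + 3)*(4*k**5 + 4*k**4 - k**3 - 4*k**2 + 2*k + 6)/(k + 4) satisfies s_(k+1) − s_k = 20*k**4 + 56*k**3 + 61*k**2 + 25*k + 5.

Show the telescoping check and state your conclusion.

s_(k+1) = (4*k**6 + 40*k**5 + 151*k**4 + 277*k**3 + 255*k**2 + 119*k + 44)/(k + 5)
s_(k+1) − s_k = (20*k**6 + 220*k**5 + 833*k**4 + 1408*k**3 + 1177*k**2 + 442*k + 86)/(k**2 + 9*k + 20)
(s_(k+1) − s_k) − t_k = (-16*k**5 - 132*k**4 - 286*k**3 - 273*k**2 - 103*k - 14)/(k**2 + 9*k + 20)

Invalid: residual (-16*k**5 - 132*k**4 - 286*k**3 - 273*k**2 - 103*k - 14)/(k**2 + 9*k + 20) ≠ 0.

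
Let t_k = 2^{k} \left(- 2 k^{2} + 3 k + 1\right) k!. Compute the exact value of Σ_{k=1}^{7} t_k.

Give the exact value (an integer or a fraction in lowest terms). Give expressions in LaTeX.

t_(k+1)/t_k = 2*(2*k**3 + 3*k**2 - k - 2)/(2*k**2 - 3*k - 1).
Factor: A=2*k + 2; B=1; C=k**2 - 3*k/2 - 1/2.
Key eq: (2*k + 2)·f(k+1) = (1)·f(k) + (k**2 - 3*k/2 - 1/2).
Bound: deg f ≤ 1.
Coefficient equations give f(k) = (k - 3)/2.
Then R = B(k−1)f/C = (k - 3)/(2*k**2 - 3*k - 1), so s_k = R(k)·t_k = -2**k*(k - 3)*factorial(k).
Verify: 2**k*(-2*k**2 + 3*k + 1)*factorial(k) matches t_k.
Evaluate s at k=8 and k=1: -51609600 and 4; difference -51609604.

Σ = -51609604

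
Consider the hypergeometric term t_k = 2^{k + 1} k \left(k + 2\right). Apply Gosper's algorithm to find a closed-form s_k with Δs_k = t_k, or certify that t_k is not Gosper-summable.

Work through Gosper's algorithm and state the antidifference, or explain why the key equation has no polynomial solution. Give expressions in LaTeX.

s_k = 2^{k + 1} \left(k^{2} - 2 k + 2\right)

Ratio r(k) = 2*(k + 1)*(k + 3)/(k*(k + 2)).
Normal form (A,B,C) = (2, 1, k**2 + 2*k).
Need (2)·f(k+1) − (1)·f(k) = k**2 + 2*k.
From deg A=0, deg B=0, deg C=2: d=2.
A polynomial solution: f(k) = k**2 - 2*k + 2.
Then R = B(k−1)f/C = (k**2 - 2*k + 2)/(k*(k + 2)), so s_k = R(k)·t_k = 2**(k + 1)*(k**2 - 2*k + 2).
Δs = 2**(k + 1)*k*(k + 2), as required.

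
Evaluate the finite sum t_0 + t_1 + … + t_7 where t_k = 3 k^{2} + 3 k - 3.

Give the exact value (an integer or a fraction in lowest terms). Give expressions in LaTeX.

Σ = 480

Ratio r(k) = (k + (k + 1)**2)/(k**2 + k - 1).
So A=1 and B=1, with C=k**2 + k - 1.
f must satisfy (1)·f(k+1) − (1)·f(k) = k**2 + k - 1.
Degrees (0,0,2) ⇒ d ≤ 3.
Match coefficients ⇒ f(k) = k*(k - 2)*(k + 2)/3.
So s_k = (B(k−1)f/C)·t_k = (k*(k - 2)*(k + 2)/(3*(k**2 + k - 1)))·t_k = k*(k**2 - 4).
Verify: 3*k**2 + 3*k - 3 matches t_k.
Telescoping: Σ = s_(8) − s_(0) = 480 − (0) = 480.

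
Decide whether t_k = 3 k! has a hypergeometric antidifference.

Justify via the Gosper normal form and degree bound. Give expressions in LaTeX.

Ratio r(k) = k + 1.
Take A(k)=k + 1, B(k)=1, C(k)=1.
Key eq: (k + 1)·f(k+1) = (1)·f(k) + (1).
deg f ≤ -1 (via 1,0,0).
Negative degree bound (-1): no f exists, t_k not Gosper-summable.

No — t_k has no hypergeometric antidifference.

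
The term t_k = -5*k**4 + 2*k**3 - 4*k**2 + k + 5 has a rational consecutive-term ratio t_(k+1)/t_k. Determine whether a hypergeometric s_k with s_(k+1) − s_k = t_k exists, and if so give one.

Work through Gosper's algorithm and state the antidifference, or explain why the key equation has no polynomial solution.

s_k = k*(-k**4 + 3*k**3 - 4*k**2 + 3*k + 4)

r(k) = (5*k**4 + 18*k**3 + 28*k**2 + 21*k + 1)/(5*k**4 - 2*k**3 + 4*k**2 - k - 5) after simplifying.
Factor: A=1; B=1; C=k**4 - 2*k**3/5 + 4*k**2/5 - k/5 - 1.
f must satisfy (1)·f(k+1) − (1)·f(k) = k**4 - 2*k**3/5 + 4*k**2/5 - k/5 - 1.
Degrees (0,0,4) ⇒ d ≤ 5.
Match coefficients ⇒ f(k) = k*(k**4 - 3*k**3 + 4*k**2 - 3*k - 4)/5.
Certificate R = B(k−1)f/C = k*(k**4 - 3*k**3 + 4*k**2 - 3*k - 4)/(5*k**4 - 2*k**3 + 4*k**2 - k - 5) gives s_k = k*(-k**4 + 3*k**3 - 4*k**2 + 3*k + 4).
Δs = -5*k**4 + 2*k**3 - 4*k**2 + k + 5, as required.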